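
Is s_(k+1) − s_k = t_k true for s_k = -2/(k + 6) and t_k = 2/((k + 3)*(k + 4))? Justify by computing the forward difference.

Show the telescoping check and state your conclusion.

s_(k+1) = -2/(k + 7)
s_(k+1) − s_k = 2/((k + 6)*(k + 7))
(s_(k+1) − s_k) − t_k = 12*(-k - 5)/(k**4 + 20*k**3 + 145*k**2 + 450*k + 504)

Invalid: residual 12*(-k - 5)/(k**4 + 20*k**3 + 145*k**2 + 450*k + 504) ≠ 0.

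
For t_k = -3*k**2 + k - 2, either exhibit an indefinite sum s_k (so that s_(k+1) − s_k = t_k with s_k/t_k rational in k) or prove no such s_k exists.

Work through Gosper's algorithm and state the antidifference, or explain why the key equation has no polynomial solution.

s_k = k*(-k**2 + 2*k - 3)

The ratio is (-k + 3*(k + 1)**2 + 1)/(3*k**2 - k + 2).
A = 1, B = 1, C = k**2 - k/3 + 2/3.
Set up (1)·f(k+1) − (1)·f(k) − (k**2 - k/3 + 2/3) = 0.
d = 3 from the (0,0,2) case.
Solving with deg f ≤ 3: f(k) = k*(k**2 - 2*k + 3)/3.
Get s_k = R·t_k = k*(-k**2 + 2*k - 3) with R(k) = B(k−1)f(k)/C(k) = k*(k**2 - 2*k + 3)/(3*k**2 - k + 2).
Verify: -3*k**2 + k - 2 matches t_k.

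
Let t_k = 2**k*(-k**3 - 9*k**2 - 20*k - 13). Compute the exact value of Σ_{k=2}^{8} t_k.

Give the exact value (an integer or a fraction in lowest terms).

Σ = -507292

t_(k+1)/t_k = 2*(k**3 + 12*k**2 + 41*k + 43)/(k**3 + 9*k**2 + 20*k + 13).
So A=2 and B=1, with C=k**3 + 9*k**2 + 20*k + 13.
Need (2)·f(k+1) − (1)·f(k) = k**3 + 9*k**2 + 20*k + 13.
Bound: deg f ≤ 3.
Coefficient equations give f(k) = k**3 + 3*k**2 + 2*k + 1.
R(k) = B(k−1)·f(k)/C(k) = (k**3 + 3*k**2 + 2*k + 1)/(k**3 + 9*k**2 + 20*k + 13); s_k = R·t_k = 2**k*(-k**3 - 3*k**2 - 2*k - 1).
s_(k+1) − s_k = 2**k*(-k**3 - 9*k**2 - 20*k - 13) = t_k.
Σ_(k=2)^(8) t_k = s_(9) − s_(2) = -507392 − (-100) = -507292.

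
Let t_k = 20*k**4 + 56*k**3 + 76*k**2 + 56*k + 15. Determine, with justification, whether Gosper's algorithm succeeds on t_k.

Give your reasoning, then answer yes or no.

Ratio r(k) = (20*k**4 + 136*k**3 + 364*k**2 + 456*k + 223)/(20*k**4 + 56*k**3 + 76*k**2 + 56*k + 15).
A = 1, B = 1, C = k**4 + 14*k**3/5 + 19*k**2/5 + 14*k/5 + 3/4.
f must satisfy (1)·f(k+1) − (1)·f(k) = k**4 + 14*k**3/5 + 19*k**2/5 + 14*k/5 + 3/4.
deg f ≤ 5 (via 0,0,4).
Match coefficients ⇒ f(k) = k*(4*k**4 + 4*k**3 + 4*k**2 + 4*k - 1)/20.
Certificate R = B(k−1)f/C = k*(4*k**4 + 4*k**3 + 4*k**2 + 4*k - 1)/(20*k**4 + 56*k**3 + 76*k**2 + 56*k + 15) gives s_k = k*(4*k**4 + 4*k**3 + 4*k**2 + 4*k - 1).
s_(k+1) − s_k = 20*k**4 + 56*k**3 + 76*k**2 + 56*k + 15 = t_k.

Yes. s_k = k*(4*k**4 + 4*k**3 + 4*k**2 + 4*k - 1).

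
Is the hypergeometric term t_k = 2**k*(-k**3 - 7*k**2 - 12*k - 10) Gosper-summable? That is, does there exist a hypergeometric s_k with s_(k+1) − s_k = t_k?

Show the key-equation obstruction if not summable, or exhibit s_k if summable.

Ratio r(k) = 2*(k**3 + 10*k**2 + 29*k + 30)/(k**3 + 7*k**2 + 12*k + 10).
Factor: A=2; B=1; C=k**3 + 7*k**2 + 12*k + 10.
Need (2)·f(k+1) − (1)·f(k) = k**3 + 7*k**2 + 12*k + 10.
From deg A=0, deg B=0, deg C=3: d=3.
Coefficient equations give f(k) = (k + 1)*(k**2 + 2).
R(k) = B(k−1)·f(k)/C(k) = (k + 1)*(k**2 + 2)/((k + 5)*(k**2 + 2*k + 2)); s_k = R·t_k = 2**k*(-k**3 - k**2 - 2*k - 2).
Check: Δs_k = 2**k*(-k**3 - 7*k**2 - 12*k - 10). ✓

Yes. s_k = 2**k*(-k**3 - k**2 - 2*k - 2).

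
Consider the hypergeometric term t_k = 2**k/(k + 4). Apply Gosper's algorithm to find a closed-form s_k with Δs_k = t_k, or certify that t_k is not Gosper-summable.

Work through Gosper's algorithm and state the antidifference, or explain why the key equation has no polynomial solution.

none — t_k is not Gosper-summable

Compute t_(k+1)/t_k: get 2*(k + 4)/(k + 5).
Normal form (A,B,C) = (2*k + 8, k + 5, 1).
f must satisfy (2*k + 8)·f(k+1) − (k + 4)·f(k) = 1.
d = -1 from the (1,1,0) case.
Negative degree bound (-1): no f exists, t_k not Gosper-summable.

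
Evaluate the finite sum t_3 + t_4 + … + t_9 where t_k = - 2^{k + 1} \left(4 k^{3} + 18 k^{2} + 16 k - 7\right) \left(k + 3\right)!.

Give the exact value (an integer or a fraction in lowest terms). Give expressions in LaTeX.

Σ = -2282776008986880

Compute t_(k+1)/t_k: get 2*(4*k**4 + 46*k**3 + 184*k**2 + 287*k + 124)/(4*k**3 + 18*k**2 + 16*k - 7).
A = 2*k + 8, B = 1, C = k**3 + 9*k**2/2 + 4*k - 7/4.
Set up (2*k + 8)·f(k+1) − (1)·f(k) − (k**3 + 9*k**2/2 + 4*k - 7/4) = 0.
d = 2 from the (1,0,3) case.
Solve for f: f(k) = (2*k**2 - 2*k - 1)/4 (degree 2 ≤ 2).
So s_k = (B(k−1)f/C)·t_k = ((2*k**2 - 2*k - 1)/(4*k**3 + 18*k**2 + 16*k - 7))·t_k = 2**(k + 1)*(-2*k**2 + 2*k + 1)*factorial(k + 3).
Verify: -2**(k + 1)*(4*k**3 + 18*k**2 + 16*k - 7)*factorial(k + 3) matches t_k.
Σ_(k=3)^(9) t_k = s_(10) − s_(3) = -2282776009113600 − (-126720) = -2282776008986880.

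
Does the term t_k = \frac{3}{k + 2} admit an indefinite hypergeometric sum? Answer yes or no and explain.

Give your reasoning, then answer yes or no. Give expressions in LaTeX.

No — key equation has no polynomial f.

Compute t_(k+1)/t_k: get (k + 2)/(k + 3).
Factor: A=k + 2; B=k + 3; C=1.
Set up (k + 2)·f(k+1) − (k + 2)·f(k) − (1) = 0.
deg f ≤ 0 (via 1,1,0).
Generic f = c0 gives residual -1; -1 = 0 cannot hold, so t_k is not Gosper-summable.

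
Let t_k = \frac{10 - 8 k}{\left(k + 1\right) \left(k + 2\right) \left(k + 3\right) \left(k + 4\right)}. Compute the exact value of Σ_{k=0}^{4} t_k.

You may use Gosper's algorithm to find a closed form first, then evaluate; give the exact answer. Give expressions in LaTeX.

Σ = 65/168

t_(k+1)/t_k = (k + 1)*(4*k - 1)/((k + 5)*(4*k - 5)).
Gosper form: A/B · C(k+1)/C(k) with A=k + 1, B=k + 5, C=k - 5/4.
Solve (k + 1)·f(k+1) − (k + 4)·f(k) = k - 5/4.
Bound: deg f ≤ 3.
Solve for f: f(k) = -k*(k**2 + 6*k + 23)/24 (degree 3 ≤ 3).
Then R = B(k−1)f/C = -k*(k + 4)*(k**2 + 6*k + 23)/(6*(4*k - 5)), so s_k = R(k)·t_k = k*(k**2 + 6*k + 23)/(3*(k + 1)*(k + 2)*(k + 3)).
s_(k+1) − s_k = 2*(5 - 4*k)/(k**4 + 10*k**3 + 35*k**2 + 50*k + 24) = t_k.
Sum = s_(5) − s_(0); s_(5) = 65/168, s_(0) = 0 ⇒ 65/168.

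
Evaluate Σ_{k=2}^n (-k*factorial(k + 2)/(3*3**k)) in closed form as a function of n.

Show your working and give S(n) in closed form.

S(n) = 8/3 - factorial(n + 3)/(3*3**n)

Compute t_(k+1)/t_k: get (k + 1)*(k + 3)/(3*k).
Factor: A=k/3 + 1; B=1; C=k.
Set up (k/3 + 1)·f(k+1) − (1)·f(k) − (k) = 0.
From deg A=1, deg B=0, deg C=1: d=0.
Solving with deg f ≤ 0: f(k) = 3.
Get s_k = R·t_k = -factorial(k + 2)/3**k with R(k) = B(k−1)f(k)/C(k) = 3/k.
Check: Δs_k = -k*factorial(k + 2)/(3*3**k). ✓
Σ_(k=2)^n t_k = s_(n+1) − s_(2) = (-3**(-n - 1)*factorial(n + 3)) − (-8/3), i.e. 8/3 - factorial(n + 3)/(3*3**n).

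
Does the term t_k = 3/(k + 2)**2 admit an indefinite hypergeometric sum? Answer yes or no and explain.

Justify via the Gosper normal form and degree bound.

No. Not Gosper-summable.

r(k) = (k + 2)**2/(k + 3)**2 after simplifying.
Normal form (A,B,C) = (k**2 + 4*k + 4, k**2 + 6*k + 9, 1).
Set up (k**2 + 4*k + 4)·f(k+1) − (k**2 + 4*k + 4)·f(k) − (1) = 0.
Bound: deg f ≤ 0.
Put f(k) = c0: A·f(k+1) − B(k−1)·f(k) − C = -1; need -1 = 0 — inconsistent ⇒ no f, not summable.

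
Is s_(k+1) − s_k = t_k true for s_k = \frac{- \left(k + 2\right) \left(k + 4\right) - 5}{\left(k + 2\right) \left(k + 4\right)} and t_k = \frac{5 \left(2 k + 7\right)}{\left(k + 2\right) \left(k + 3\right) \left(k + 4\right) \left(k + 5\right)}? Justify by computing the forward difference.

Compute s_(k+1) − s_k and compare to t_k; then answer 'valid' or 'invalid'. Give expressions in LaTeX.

Valid: the claim telescopes to t_k.

s_(k+1) = (-(k + 3)*(k + 5) - 5)/((k + 3)*(k + 5))
s_(k+1) − s_k = 5*(2*k + 7)/(k**4 + 14*k**3 + 71*k**2 + 154*k + 120)
(s_(k+1) − s_k) − t_k = 0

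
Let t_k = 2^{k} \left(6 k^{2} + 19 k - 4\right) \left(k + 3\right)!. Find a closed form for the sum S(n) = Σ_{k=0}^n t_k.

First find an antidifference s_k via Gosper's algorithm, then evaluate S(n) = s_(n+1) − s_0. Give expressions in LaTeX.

S(n) = 6 \cdot 2^{n} n \left(n + 4\right)! - 2 \cdot 2^{n} \left(n + 4\right)! + 24

Compute t_(k+1)/t_k: get 2*(6*k**3 + 55*k**2 + 145*k + 84)/(6*k**2 + 19*k - 4).
Normal form (A,B,C) = (2*k + 8, 1, k**2 + 19*k/6 - 2/3).
Key eq: (2*k + 8)·f(k+1) = (1)·f(k) + (k**2 + 19*k/6 - 2/3).
Degrees (1,0,2) ⇒ d ≤ 1.
Solve for f: f(k) = (3*k - 4)/6 (degree 1 ≤ 1).
Then R = B(k−1)f/C = (3*k - 4)/(6*k**2 + 19*k - 4), so s_k = R(k)·t_k = 2**k*(3*k - 4)*factorial(k + 3).
Verify: 2**k*(6*k**2 + 19*k - 4)*factorial(k + 3) matches t_k.
s_(n+1) = 2**(n + 1)*(3*n - 1)*factorial(n + 4) and s_(0) = -24, so S(n) = 6*2**n*n*factorial(n + 4) - 2*2**n*factorial(n + 4) + 24.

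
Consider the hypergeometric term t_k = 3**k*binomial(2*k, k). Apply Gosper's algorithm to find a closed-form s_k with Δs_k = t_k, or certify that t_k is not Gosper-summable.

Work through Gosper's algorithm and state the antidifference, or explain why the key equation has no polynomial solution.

not Gosper-summable; s_k does not exist

r(k) = 6*(2*k + 1)/(k + 1) after simplifying.
A = 12*k + 6, B = k + 1, C = 1.
Key eq: (12*k + 6)·f(k+1) = (k)·f(k) + (1).
From deg A=1, deg B=1, deg C=0: d=-1.
deg f ≤ -1 is impossible — no certificate.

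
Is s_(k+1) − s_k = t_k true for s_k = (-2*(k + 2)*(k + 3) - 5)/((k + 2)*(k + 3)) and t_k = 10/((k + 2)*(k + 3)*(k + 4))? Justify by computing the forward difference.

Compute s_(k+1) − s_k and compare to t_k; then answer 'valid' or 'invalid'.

Valid — Δs_k = t_k.

s_(k+1) = (-2*(k + 3)*(k + 4) - 5)/((k + 3)*(k + 4))
s_(k+1) − s_k = 10/(k**3 + 9*k**2 + 26*k + 24)
(s_(k+1) − s_k) − t_k = 0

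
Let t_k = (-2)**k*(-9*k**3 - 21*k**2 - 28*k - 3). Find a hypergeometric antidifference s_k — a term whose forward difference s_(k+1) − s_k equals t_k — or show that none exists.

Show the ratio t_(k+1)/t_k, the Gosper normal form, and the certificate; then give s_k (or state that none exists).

Step 1: r(k) = 2*(-9*k**3 - 48*k**2 - 97*k - 61)/(9*k**3 + 21*k**2 + 28*k + 3).
So A=-2 and B=1, with C=k**3 + 7*k**2/3 + 28*k/9 + 1/3.
f must satisfy (-2)·f(k+1) − (1)·f(k) = k**3 + 7*k**2/3 + 28*k/9 + 1/3.
d = 3 from the (0,0,3) case.
Match coefficients ⇒ f(k) = -(3*k**3 + k**2 + 2*k - 3)/9.
Get s_k = R·t_k = (-2)**k*(3*k**3 + k**2 + 2*k - 3) with R(k) = B(k−1)f(k)/C(k) = -(3*k**3 + k**2 + 2*k - 3)/(9*k**3 + 21*k**2 + 28*k + 3).
s_(k+1) − s_k = (-2)**k*(-9*k**3 - 21*k**2 - 28*k - 3) = t_k.

s_k = (-2)**k*(3*k**3 + k**2 + 2*k - 3)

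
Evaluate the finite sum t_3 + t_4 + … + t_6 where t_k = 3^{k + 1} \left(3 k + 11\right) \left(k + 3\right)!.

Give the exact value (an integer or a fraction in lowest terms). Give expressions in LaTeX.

The ratio is 3*(k + 4)*(3*k + 14)/(3*k + 11).
Normal form (A,B,C) = (3*k + 12, 1, k + 11/3).
Set up (3*k + 12)·f(k+1) − (1)·f(k) − (k + 11/3) = 0.
Degrees (1,0,1) ⇒ d ≤ 0.
A polynomial solution: f(k) = 1/3.
Certificate R = B(k−1)f/C = 1/(3*k + 11) gives s_k = 3**(k + 1)*factorial(k + 3).
Δs = 3**(k + 1)*(3*k + 11)*factorial(k + 3), as required.
Evaluate s at k=7 and k=3: 23808556800 and 58320; difference 23808498480.

Σ = 23808498480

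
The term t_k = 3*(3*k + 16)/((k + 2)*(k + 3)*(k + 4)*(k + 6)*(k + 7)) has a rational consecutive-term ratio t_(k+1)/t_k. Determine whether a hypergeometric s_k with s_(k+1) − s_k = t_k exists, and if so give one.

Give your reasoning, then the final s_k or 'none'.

The ratio is (k + 2)*(k + 6)*(3*k + 19)/((k + 5)*(k + 8)*(3*k + 16)).
Gosper form: A/B · C(k+1)/C(k) with A=k + 2, B=k + 8, C=k**2 + 31*k/3 + 80/3.
Need (k + 2)·f(k+1) − (k + 7)·f(k) = k**2 + 31*k/3 + 80/3.
Degrees (1,1,2) ⇒ d ≤ 5.
A polynomial solution: f(k) = k*(k + 4)*(k + 5)*(k**2 + 11*k + 36)/108.
So s_k = (B(k−1)f/C)·t_k = (k*(k + 4)*(k + 7)*(k**2 + 11*k + 36)/(36*(3*k + 16)))·t_k = k*(k**2 + 11*k + 36)/(12*(k**3 + 11*k**2 + 36*k + 36)).
s_(k+1) − s_k = 3*(3*k + 16)/(k**5 + 22*k**4 + 185*k**3 + 740*k**2 + 1404*k + 1008) = t_k.

s_k = k*(k**2 + 11*k + 36)/(12*(k**3 + 11*k**2 + 36*k + 36))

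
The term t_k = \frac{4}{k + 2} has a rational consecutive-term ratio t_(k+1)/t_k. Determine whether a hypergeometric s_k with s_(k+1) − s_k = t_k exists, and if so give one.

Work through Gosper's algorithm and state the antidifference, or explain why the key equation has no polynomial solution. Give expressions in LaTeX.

no hypergeometric antidifference exists

Step 1: r(k) = (k + 2)/(k + 3).
Factor: A=k + 2; B=k + 3; C=1.
Solve (k + 2)·f(k+1) − (k + 2)·f(k) = 1.
d = 0 from the (1,1,0) case.
Write f(k) = c0. Then LHS − RHS = -1, requiring -1 = 0: contradictory. No certificate.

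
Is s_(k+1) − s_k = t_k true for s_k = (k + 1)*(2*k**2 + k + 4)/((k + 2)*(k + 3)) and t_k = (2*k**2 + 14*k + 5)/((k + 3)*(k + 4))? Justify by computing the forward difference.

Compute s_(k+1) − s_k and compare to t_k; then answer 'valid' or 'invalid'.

Invalid: residual (2 - 9*k)/(k**3 + 9*k**2 + 26*k + 24) ≠ 0.

s_(k+1) = (k + 2)*(k + 2*(k + 1)**2 + 5)/((k + 3)*(k + 4))
s_(k+1) − s_k = 2*(k**3 + 9*k**2 + 12*k + 6)/(k**3 + 9*k**2 + 26*k + 24)
(s_(k+1) − s_k) − t_k = (2 - 9*k)/(k**3 + 9*k**2 + 26*k + 24)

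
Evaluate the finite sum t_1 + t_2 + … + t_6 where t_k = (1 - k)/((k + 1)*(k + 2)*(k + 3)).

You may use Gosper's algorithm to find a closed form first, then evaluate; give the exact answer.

Σ = -5/72

The ratio is k*(k + 1)/((k - 1)*(k + 4)).
Factor: A=k + 1; B=k + 4; C=k - 1.
f must satisfy (k + 1)·f(k+1) − (k + 3)·f(k) = k - 1.
Bound: deg f ≤ 2.
Solve for f: f(k) = -k (degree 1 ≤ 2).
Then R = B(k−1)f/C = -k*(k + 3)/(k - 1), so s_k = R(k)·t_k = k/((k + 1)*(k + 2)).
Check: Δs_k = (1 - k)/(k**3 + 6*k**2 + 11*k + 6). ✓
Evaluate s at k=7 and k=1: 7/72 and 1/6; difference -5/72.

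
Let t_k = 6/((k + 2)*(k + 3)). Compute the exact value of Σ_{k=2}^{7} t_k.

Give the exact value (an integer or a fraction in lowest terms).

Σ = 9/10

t_(k+1)/t_k = (k + 2)/(k + 4).
Factor: A=k + 2; B=k + 4; C=1.
Solve (k + 2)·f(k+1) − (k + 3)·f(k) = 1.
Degrees (1,1,0) ⇒ d ≤ 1.
Coefficient equations give f(k) = k/2.
Get s_k = R·t_k = 3*k/(k + 2) with R(k) = B(k−1)f(k)/C(k) = k*(k + 3)/2.
Δs = 6/(k**2 + 5*k + 6), as required.
Σ_(k=2)^(7) t_k = s_(8) − s_(2) = 12/5 − (3/2) = 9/10.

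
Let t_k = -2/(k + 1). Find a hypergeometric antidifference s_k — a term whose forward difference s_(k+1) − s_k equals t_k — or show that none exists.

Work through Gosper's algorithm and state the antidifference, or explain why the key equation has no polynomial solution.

none — t_k is not Gosper-summable

r(k) = (k + 1)/(k + 2) after simplifying.
So A=k + 1 and B=k + 2, with C=1.
f must satisfy (k + 1)·f(k+1) − (k + 1)·f(k) = 1.
Bound: deg f ≤ 0.
Write f(k) = c0. Then LHS − RHS = -1, requiring -1 = 0: contradictory. No certificate.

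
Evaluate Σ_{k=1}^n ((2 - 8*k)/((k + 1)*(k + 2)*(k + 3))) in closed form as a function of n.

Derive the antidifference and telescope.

Step 1: r(k) = (k + 1)*(4*k + 3)/((k + 4)*(4*k - 1)).
So A=k + 1 and B=k + 4, with C=k - 1/4.
Set up (k + 1)·f(k+1) − (k + 3)·f(k) − (k - 1/4) = 0.
Degrees (1,1,1) ⇒ d ≤ 2.
Match coefficients ⇒ f(k) = k*(3*k - 7)/16.
So s_k = (B(k−1)f/C)·t_k = (k*(k + 3)*(3*k - 7)/(4*(4*k - 1)))·t_k = -k*(3*k - 7)/(2*(k + 1)*(k + 2)).
Check: Δs_k = 2*(1 - 4*k)/(k**3 + 6*k**2 + 11*k + 6). ✓
s_(n+1) = (-3*n**2 + n + 4)/(2*(n**2 + 5*n + 6)) and s_(1) = 1/3, so S(n) = n*(-11*n - 7)/(6*(n**2 + 5*n + 6)).

S(n) = n*(-11*n - 7)/(6*(n**2 + 5*n + 6))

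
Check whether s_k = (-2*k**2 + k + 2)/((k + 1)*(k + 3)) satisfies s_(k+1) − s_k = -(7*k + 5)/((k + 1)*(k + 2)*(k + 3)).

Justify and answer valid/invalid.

s_(k+1) = (k - 2*(k + 1)**2 + 3)/((k + 2)*(k + 4))
s_(k+1) − s_k = (-9*k**2 - 25*k - 13)/(k**4 + 10*k**3 + 35*k**2 + 50*k + 24)
(s_(k+1) − s_k) − t_k = (-2*k**2 + 8*k + 7)/(k**4 + 10*k**3 + 35*k**2 + 50*k + 24)

Invalid: residual (-2*k**2 + 8*k + 7)/(k**4 + 10*k**3 + 35*k**2 + 50*k + 24) ≠ 0.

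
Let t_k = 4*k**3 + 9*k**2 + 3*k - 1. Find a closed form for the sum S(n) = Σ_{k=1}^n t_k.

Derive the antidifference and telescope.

Compute t_(k+1)/t_k: get (4*k**3 + 21*k**2 + 33*k + 15)/(4*k**3 + 9*k**2 + 3*k - 1).
So A=1 and B=1, with C=k**3 + 9*k**2/4 + 3*k/4 - 1/4.
Set up (1)·f(k+1) − (1)·f(k) − (k**3 + 9*k**2/4 + 3*k/4 - 1/4) = 0.
Degrees (0,0,3) ⇒ d ≤ 4.
Coefficient equations give f(k) = k*(k**3 + k**2 - 2*k - 1)/4.
So s_k = (B(k−1)f/C)·t_k = (k*(k**3 + k**2 - 2*k - 1)/(4*k**3 + 9*k**2 + 3*k - 1))·t_k = k*(k**3 + k**2 - 2*k - 1).
Check: Δs_k = 4*k**3 + 9*k**2 + 3*k - 1. ✓
Telescope: S(n) = s_(n+1) − s_(1) = n**4 + 5*n**3 + 7*n**2 + 2*n - 1 − (-1) = n*(n**3 + 5*n**2 + 7*n + 2).

S(n) = n*(n**3 + 5*n**2 + 7*n + 2)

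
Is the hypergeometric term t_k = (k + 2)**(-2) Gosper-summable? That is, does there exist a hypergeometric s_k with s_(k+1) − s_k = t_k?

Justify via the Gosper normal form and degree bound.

The ratio is (k + 2)**2/(k + 3)**2.
A = k**2 + 4*k + 4, B = k**2 + 6*k + 9, C = 1.
f must satisfy (k**2 + 4*k + 4)·f(k+1) − (k**2 + 4*k + 4)·f(k) = 1.
From deg A=2, deg B=2, deg C=0: d=0.
Put f(k) = c0: A·f(k+1) − B(k−1)·f(k) − C = -1; need -1 = 0 — inconsistent ⇒ no f, not summable.

No — the linear system for f has no solution.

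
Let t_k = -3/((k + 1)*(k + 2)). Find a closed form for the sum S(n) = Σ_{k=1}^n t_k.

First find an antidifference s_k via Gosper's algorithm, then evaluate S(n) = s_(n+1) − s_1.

S(n) = -3*n/(2*n + 4)

The ratio is (k + 1)/(k + 3).
Gosper form: A/B · C(k+1)/C(k) with A=k + 1, B=k + 3, C=1.
Need (k + 1)·f(k+1) − (k + 2)·f(k) = 1.
Degrees (1,1,0) ⇒ d ≤ 1.
Match coefficients ⇒ f(k) = k.
Get s_k = R·t_k = -3*k/(k + 1) with R(k) = B(k−1)f(k)/C(k) = k*(k + 2).
Check: Δs_k = -3/(k**2 + 3*k + 2). ✓
Telescope: S(n) = s_(n+1) − s_(1) = 3*(-n - 1)/(n + 2) − (-3/2) = -3*n/(2*n + 4).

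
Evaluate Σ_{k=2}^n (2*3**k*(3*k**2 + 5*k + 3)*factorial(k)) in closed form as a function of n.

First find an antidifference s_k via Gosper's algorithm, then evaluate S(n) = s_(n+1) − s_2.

Compute t_(k+1)/t_k: get 3*(3*k**3 + 14*k**2 + 22*k + 11)/(3*k**2 + 5*k + 3).
So A=3*k + 3 and B=1, with C=k**2 + 5*k/3 + 1.
Set up (3*k + 3)·f(k+1) − (1)·f(k) − (k**2 + 5*k/3 + 1) = 0.
deg f ≤ 1 (via 1,0,2).
A polynomial solution: f(k) = k/3.
So s_k = (B(k−1)f/C)·t_k = (k/(3*k**2 + 5*k + 3))·t_k = 2*3**k*k*factorial(k).
Verify: 2*3**k*(3*k**2 + 5*k + 3)*factorial(k) matches t_k.
Telescope: S(n) = s_(n+1) − s_(2) = 6*3**n*(n + 1)*factorial(n + 1) − (72) = 6*3**n*n**2*factorial(n) + 12*3**n*n*factorial(n) + 6*3**n*factorial(n) - 72.

S(n) = 6*3**n*n**2*factorial(n) + 12*3**n*n*factorial(n) + 6*3**n*factorial(n) - 72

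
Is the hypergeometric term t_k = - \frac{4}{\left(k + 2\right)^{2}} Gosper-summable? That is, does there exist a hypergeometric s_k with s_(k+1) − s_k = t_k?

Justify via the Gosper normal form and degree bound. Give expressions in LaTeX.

No; the coefficient equations for f are inconsistent.

r(k) = (k + 2)**2/(k + 3)**2 after simplifying.
Gosper form: A/B · C(k+1)/C(k) with A=k**2 + 4*k + 4, B=k**2 + 6*k + 9, C=1.
Key eq: (k**2 + 4*k + 4)·f(k+1) = (k**2 + 4*k + 4)·f(k) + (1).
deg f ≤ 0 (via 2,2,0).
Generic f = c0 gives residual -1; -1 = 0 cannot hold, so t_k is not Gosper-summable.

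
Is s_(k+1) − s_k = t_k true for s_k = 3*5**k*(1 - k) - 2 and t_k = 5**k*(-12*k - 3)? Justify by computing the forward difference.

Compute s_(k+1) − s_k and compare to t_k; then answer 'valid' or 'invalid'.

Valid: the claim telescopes to t_k.

s_(k+1) = -15*5**k*k - 2
s_(k+1) − s_k = 5**k*(-12*k - 3)
(s_(k+1) − s_k) − t_k = 0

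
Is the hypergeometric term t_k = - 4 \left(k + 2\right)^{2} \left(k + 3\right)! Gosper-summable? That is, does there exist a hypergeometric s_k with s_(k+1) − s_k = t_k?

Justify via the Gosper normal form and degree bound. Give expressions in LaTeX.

Yes. s_k = - 4 k \left(k + 3\right)!.

The ratio is (k + 3)**2*(k + 4)/(k + 2)**2.
A = k + 4, B = 1, C = k**2 + 4*k + 4.
Key eq: (k + 4)·f(k+1) = (1)·f(k) + (k**2 + 4*k + 4).
deg f ≤ 1 (via 1,0,2).
A polynomial solution: f(k) = k.
So s_k = (B(k−1)f/C)·t_k = (k/(k + 2)**2)·t_k = -4*k*factorial(k + 3).
s_(k+1) − s_k = -4*(k + 2)**2*factorial(k + 3) = t_k.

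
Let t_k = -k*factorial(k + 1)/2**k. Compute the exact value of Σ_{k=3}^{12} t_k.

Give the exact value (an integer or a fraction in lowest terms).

Ratio r(k) = (k + 1)*(k + 2)/(2*k).
So A=k/2 + 1 and B=1, with C=k.
Key eq: (k/2 + 1)·f(k+1) = (1)·f(k) + (k).
deg f ≤ 0 (via 1,0,1).
Match coefficients ⇒ f(k) = 2.
R(k) = B(k−1)·f(k)/C(k) = 2/k; s_k = R·t_k = -2**(1 - k)*factorial(k + 1).
Δs = -k*factorial(k + 1)/2**k, as required.
Telescoping: Σ = s_(13) − s_(3) = -42567525/2 − (-6) = -42567513/2.

Σ = -42567513/2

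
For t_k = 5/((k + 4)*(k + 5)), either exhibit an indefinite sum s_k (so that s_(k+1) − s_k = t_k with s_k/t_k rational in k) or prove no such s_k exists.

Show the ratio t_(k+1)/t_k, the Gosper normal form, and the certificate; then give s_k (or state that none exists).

s_k = 5*k/(4*(k + 4))

Ratio r(k) = (k + 4)/(k + 6).
Gosper form: A/B · C(k+1)/C(k) with A=k + 4, B=k + 6, C=1.
Set up (k + 4)·f(k+1) − (k + 5)·f(k) − (1) = 0.
From deg A=1, deg B=1, deg C=0: d=1.
Solving with deg f ≤ 1: f(k) = k/4.
Get s_k = R·t_k = 5*k/(4*(k + 4)) with R(k) = B(k−1)f(k)/C(k) = k*(k + 5)/4.
Verify: 5/(k**2 + 9*k + 20) matches t_k.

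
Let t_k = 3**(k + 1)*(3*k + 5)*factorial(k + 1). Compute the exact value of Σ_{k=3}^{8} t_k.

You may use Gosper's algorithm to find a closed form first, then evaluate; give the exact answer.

Σ = 214277009256

r(k) = 3*(k + 2)*(3*k + 8)/(3*k + 5) after simplifying.
Gosper form: A/B · C(k+1)/C(k) with A=3*k + 6, B=1, C=k + 5/3.
Set up (3*k + 6)·f(k+1) − (1)·f(k) − (k + 5/3) = 0.
d = 0 from the (1,0,1) case.
Match coefficients ⇒ f(k) = 1/3.
R(k) = B(k−1)·f(k)/C(k) = 1/(3*k + 5); s_k = R·t_k = 3**(k + 1)*factorial(k + 1).
s_(k+1) − s_k = 3**(k + 1)*(3*k + 5)*factorial(k + 1) = t_k.
Evaluate s at k=9 and k=3: 214277011200 and 1944; difference 214277009256.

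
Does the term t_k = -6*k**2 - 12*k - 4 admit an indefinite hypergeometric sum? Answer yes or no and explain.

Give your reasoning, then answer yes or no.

r(k) = (3*k**2 + 12*k + 11)/(3*k**2 + 6*k + 2) after simplifying.
Take A(k)=1, B(k)=1, C(k)=k**2 + 2*k + 2/3.
f must satisfy (1)·f(k+1) − (1)·f(k) = k**2 + 2*k + 2/3.
d = 3 from the (0,0,2) case.
Solving with deg f ≤ 3: f(k) = k*(2*k**2 + 3*k - 1)/6.
So s_k = (B(k−1)f/C)·t_k = (k*(2*k**2 + 3*k - 1)/(2*(3*k**2 + 6*k + 2)))·t_k = k*(-2*k**2 - 3*k + 1).
s_(k+1) − s_k = -6*k**2 - 12*k - 4 = t_k.

Yes. s_k = k*(-2*k**2 - 3*k + 1).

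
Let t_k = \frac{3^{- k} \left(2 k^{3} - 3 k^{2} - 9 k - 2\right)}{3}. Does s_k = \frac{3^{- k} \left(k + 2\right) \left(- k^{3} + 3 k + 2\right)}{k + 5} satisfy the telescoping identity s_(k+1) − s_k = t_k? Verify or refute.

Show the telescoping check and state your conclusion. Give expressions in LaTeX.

s_(k+1) = (k + 3)*(3*k - (k + 1)**3 + 5)/(3*3**k*(k + 6))
s_(k+1) − s_k = (2*k**5 + 13*k**4 - 12*k**3 - 119*k**2 - 124*k - 12)/(3*3**k*(k**2 + 11*k + 30))
(s_(k+1) − s_k) − t_k = 2*(-k**4 - 5*k**3 + 12*k**2 + 28*k + 8)/(3**k*(k**2 + 11*k + 30))

Invalid: residual \frac{2 \cdot 3^{- k} \left(- k^{4} - 5 k^{3} + 12 k^{2} + 28 k + 8\right)}{k^{2} + 11 k + 30} ≠ 0.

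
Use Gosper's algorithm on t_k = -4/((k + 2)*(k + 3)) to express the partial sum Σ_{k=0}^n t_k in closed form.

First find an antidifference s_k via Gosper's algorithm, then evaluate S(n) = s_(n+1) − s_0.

The ratio is (k + 2)/(k + 4).
So A=k + 2 and B=k + 4, with C=1.
f must satisfy (k + 2)·f(k+1) − (k + 3)·f(k) = 1.
Bound: deg f ≤ 1.
Solving with deg f ≤ 1: f(k) = k/2.
So s_k = (B(k−1)f/C)·t_k = (k*(k + 3)/2)·t_k = -2*k/(k + 2).
Check: Δs_k = -4/(k**2 + 5*k + 6). ✓
s_(n+1) = 2*(-n - 1)/(n + 3) and s_(0) = 0, so S(n) = 2*(-n - 1)/(n + 3).

S(n) = 2*(-n - 1)/(n + 3)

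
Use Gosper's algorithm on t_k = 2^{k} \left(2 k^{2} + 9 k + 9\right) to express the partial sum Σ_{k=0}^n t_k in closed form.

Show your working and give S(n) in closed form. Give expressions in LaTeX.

S(n) = 4 \cdot 2^{n} n^{2} + 10 \cdot 2^{n} n + 12 \cdot 2^{n} - 3

Step 1: r(k) = 2*(2*k**2 + 13*k + 20)/(2*k**2 + 9*k + 9).
Factor: A=2; B=1; C=k**2 + 9*k/2 + 9/2.
Set up (2)·f(k+1) − (1)·f(k) − (k**2 + 9*k/2 + 9/2) = 0.
deg f ≤ 2 (via 0,0,2).
Match coefficients ⇒ f(k) = (2*k**2 + k + 3)/2.
So s_k = (B(k−1)f/C)·t_k = ((2*k**2 + k + 3)/((k + 3)*(2*k + 3)))·t_k = 2**k*(2*k**2 + k + 3).
s_(k+1) − s_k = 2**k*(2*k**2 + 9*k + 9) = t_k.
Σ_(k=0)^n t_k = s_(n+1) − s_(0) = (2**(n + 1)*(2*n**2 + 5*n + 6)) − (3), i.e. 4*2**n*n**2 + 10*2**n*n + 12*2**n - 3.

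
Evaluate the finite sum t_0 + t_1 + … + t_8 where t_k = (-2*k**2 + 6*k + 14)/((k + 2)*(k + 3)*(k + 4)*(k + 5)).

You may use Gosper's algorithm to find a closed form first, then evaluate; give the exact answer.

Σ = 107/572

t_(k+1)/t_k = (k + 2)*(3*k - (k + 1)**2 + 10)/((k + 6)*(-k**2 + 3*k + 7)).
Gosper form: A/B · C(k+1)/C(k) with A=k + 2, B=k + 6, C=k**2 - 3*k - 7.
f must satisfy (k + 2)·f(k+1) − (k + 5)·f(k) = k**2 - 3*k - 7.
Bound: deg f ≤ 3.
A polynomial solution: f(k) = -k*(k**2 + 33*k + 50)/24.
R(k) = B(k−1)·f(k)/C(k) = -k*(k + 5)*(k**2 + 33*k + 50)/(24*(k**2 - 3*k - 7)); s_k = R·t_k = k*(k**2 + 33*k + 50)/(12*(k + 2)*(k + 3)*(k + 4)).
s_(k+1) − s_k = 2*(-k**2 + 3*k + 7)/(k**4 + 14*k**3 + 71*k**2 + 154*k + 120) = t_k.
Σ_(k=0)^(8) t_k = s_(9) − s_(0) = 107/572 − (0) = 107/572.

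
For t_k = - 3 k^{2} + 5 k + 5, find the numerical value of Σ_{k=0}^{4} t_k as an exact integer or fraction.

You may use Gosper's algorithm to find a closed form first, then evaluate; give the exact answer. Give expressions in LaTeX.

Ratio r(k) = (3*k**2 + k - 7)/(3*k**2 - 5*k - 5).
A = 1, B = 1, C = k**2 - 5*k/3 - 5/3.
f must satisfy (1)·f(k+1) − (1)·f(k) = k**2 - 5*k/3 - 5/3.
d = 3 from the (0,0,2) case.
Solving with deg f ≤ 3: f(k) = k*(k**2 - 4*k - 2)/3.
Then R = B(k−1)f/C = k*(k**2 - 4*k - 2)/(3*k**2 - 5*k - 5), so s_k = R(k)·t_k = k*(-k**2 + 4*k + 2).
Verify: -3*k**2 + 5*k + 5 matches t_k.
Sum = s_(5) − s_(0); s_(5) = -15, s_(0) = 0 ⇒ -15.

Σ = -15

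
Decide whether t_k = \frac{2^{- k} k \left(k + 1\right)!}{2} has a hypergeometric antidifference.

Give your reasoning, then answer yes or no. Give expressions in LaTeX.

Compute t_(k+1)/t_k: get (k + 1)*(k + 2)/(2*k).
Take A(k)=k/2 + 1, B(k)=1, C(k)=k.
Solve (k/2 + 1)·f(k+1) − (1)·f(k) = k.
Degrees (1,0,1) ⇒ d ≤ 0.
A polynomial solution: f(k) = 2.
So s_k = (B(k−1)f/C)·t_k = (2/k)·t_k = factorial(k + 1)/2**k.
Δs = k*factorial(k + 1)/(2*2**k), as required.

Yes. s_k = 2^{- k} \left(k + 1\right)!.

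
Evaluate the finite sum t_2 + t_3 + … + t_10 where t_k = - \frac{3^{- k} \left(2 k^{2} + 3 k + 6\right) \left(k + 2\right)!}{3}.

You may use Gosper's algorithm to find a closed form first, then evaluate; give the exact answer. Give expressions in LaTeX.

Compute t_(k+1)/t_k: get (k + 3)*(3*k + 2*(k + 1)**2 + 9)/(3*(2*k**2 + 3*k + 6)).
Normal form (A,B,C) = (k/3 + 1, 1, k**2 + 3*k/2 + 3).
Set up (k/3 + 1)·f(k+1) − (1)·f(k) − (k**2 + 3*k/2 + 3) = 0.
Degrees (1,0,2) ⇒ d ≤ 1.
Solve for f: f(k) = 3*(2*k + 1)/2 (degree 1 ≤ 1).
R(k) = B(k−1)·f(k)/C(k) = 3*(2*k + 1)/(2*k**2 + 3*k + 6); s_k = R·t_k = -(2*k + 1)*factorial(k + 2)/3**k.
Δs = -(2*k**2 + 3*k + 6)*factorial(k + 2)/(3*3**k), as required.
Sum = s_(11) − s_(2); s_(11) = -589388800/729, s_(2) = -40/3 ⇒ -589379080/729.

Σ = -589379080/729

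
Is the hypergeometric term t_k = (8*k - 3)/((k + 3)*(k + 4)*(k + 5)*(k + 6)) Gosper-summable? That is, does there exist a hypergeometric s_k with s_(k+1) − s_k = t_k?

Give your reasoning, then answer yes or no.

Yes. s_k = k*(k**2 + 12*k - 33)/(20*(k + 3)*(k + 4)*(k + 5)).

The ratio is (k + 3)*(8*k + 5)/((k + 7)*(8*k - 3)).
Factor: A=k + 3; B=k + 7; C=k - 3/8.
Set up (k + 3)·f(k+1) − (k + 6)·f(k) − (k - 3/8) = 0.
d = 3 from the (1,1,1) case.
Solve for f: f(k) = k*(k**2 + 12*k - 33)/160 (degree 3 ≤ 3).
Get s_k = R·t_k = k*(k**2 + 12*k - 33)/(20*(k + 3)*(k + 4)*(k + 5)) with R(k) = B(k−1)f(k)/C(k) = k*(k + 6)*(k**2 + 12*k - 33)/(20*(8*k - 3)).
Δs = (8*k - 3)/(k**4 + 18*k**3 + 119*k**2 + 342*k + 360), as required.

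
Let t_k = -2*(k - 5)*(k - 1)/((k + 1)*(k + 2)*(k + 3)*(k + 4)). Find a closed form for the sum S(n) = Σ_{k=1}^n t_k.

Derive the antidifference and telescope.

S(n) = n*(-n**2 + 15*n - 14)/(12*(n**3 + 9*n**2 + 26*n + 24))

r(k) = k*(k - 4)*(k + 1)/((k - 5)*(k - 1)*(k + 5)) after simplifying.
A = k + 1, B = k + 5, C = k**2 - 6*k + 5.
Need (k + 1)·f(k+1) − (k + 4)·f(k) = k**2 - 6*k + 5.
d = 3 from the (1,1,2) case.
Coefficient equations give f(k) = k*(k**2 + 2*k + 17)/4.
R(k) = B(k−1)·f(k)/C(k) = k*(k + 4)*(k**2 + 2*k + 17)/(4*(k - 5)*(k - 1)); s_k = R·t_k = k*(-k**2 - 2*k - 17)/(2*(k**3 + 6*k**2 + 11*k + 6)).
Verify: 2*(-k**2 + 6*k - 5)/(k**4 + 10*k**3 + 35*k**2 + 50*k + 24) matches t_k.
Σ_(k=1)^n t_k = s_(n+1) − s_(1) = ((-n**3 - 5*n**2 - 24*n - 20)/(2*(n**3 + 9*n**2 + 26*n + 24))) − (-5/12), i.e. n*(-n**2 + 15*n - 14)/(12*(n**3 + 9*n**2 + 26*n + 24)).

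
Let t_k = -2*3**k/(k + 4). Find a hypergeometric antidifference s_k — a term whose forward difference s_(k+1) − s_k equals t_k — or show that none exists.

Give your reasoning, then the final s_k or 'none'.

Compute t_(k+1)/t_k: get 3*(k + 4)/(k + 5).
Factor: A=3*k + 12; B=k + 5; C=1.
Solve (3*k + 12)·f(k+1) − (k + 4)·f(k) = 1.
Degrees (1,1,0) ⇒ d ≤ -1.
d = -1 < 0 ⇒ no nonzero polynomial f; not summable.

none (Gosper's algorithm certifies no s_k)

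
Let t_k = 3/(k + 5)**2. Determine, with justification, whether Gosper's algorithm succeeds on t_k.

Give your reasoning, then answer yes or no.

The ratio is (k + 5)**2/(k + 6)**2.
A = k**2 + 10*k + 25, B = k**2 + 12*k + 36, C = 1.
Set up (k**2 + 10*k + 25)·f(k+1) − (k**2 + 10*k + 25)·f(k) − (1) = 0.
deg f ≤ 0 (via 2,2,0).
Write f(k) = c0. Then LHS − RHS = -1, requiring -1 = 0: contradictory. No certificate.

No. Not Gosper-summable.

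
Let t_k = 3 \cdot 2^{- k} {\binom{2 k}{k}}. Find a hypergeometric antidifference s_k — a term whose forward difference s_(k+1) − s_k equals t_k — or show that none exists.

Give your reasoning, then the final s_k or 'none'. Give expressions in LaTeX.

Ratio r(k) = (2*k + 1)/(k + 1).
Gosper form: A/B · C(k+1)/C(k) with A=2*k + 1, B=k + 1, C=1.
Solve (2*k + 1)·f(k+1) − (k)·f(k) = 1.
From deg A=1, deg B=1, deg C=0: d=-1.
Negative degree bound (-1): no f exists, t_k not Gosper-summable.

not Gosper-summable; s_k does not exist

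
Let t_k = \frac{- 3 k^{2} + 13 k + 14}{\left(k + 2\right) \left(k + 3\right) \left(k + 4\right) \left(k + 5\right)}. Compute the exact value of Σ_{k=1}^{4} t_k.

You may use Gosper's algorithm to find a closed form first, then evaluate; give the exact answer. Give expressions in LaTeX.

Σ = 17/140

Ratio r(k) = (k + 2)*(13*k - 3*(k + 1)**2 + 27)/((k + 6)*(-3*k**2 + 13*k + 14)).
Gosper form: A/B · C(k+1)/C(k) with A=k + 2, B=k + 6, C=k**2 - 13*k/3 - 14/3.
Key eq: (k + 2)·f(k+1) = (k + 5)·f(k) + (k**2 - 13*k/3 - 14/3).
From deg A=1, deg B=1, deg C=2: d=3.
A polynomial solution: f(k) = -k*(k**2 + 45*k + 38)/36.
Then R = B(k−1)f/C = -k*(k + 5)*(k**2 + 45*k + 38)/(12*(3*k**2 - 13*k - 14)), so s_k = R(k)·t_k = k*(k**2 + 45*k + 38)/(12*(k + 2)*(k + 3)*(k + 4)).
Check: Δs_k = (-3*k**2 + 13*k + 14)/(k**4 + 14*k**3 + 71*k**2 + 154*k + 120). ✓
Telescoping: Σ = s_(5) − s_(1) = 5/21 − (7/60) = 17/140.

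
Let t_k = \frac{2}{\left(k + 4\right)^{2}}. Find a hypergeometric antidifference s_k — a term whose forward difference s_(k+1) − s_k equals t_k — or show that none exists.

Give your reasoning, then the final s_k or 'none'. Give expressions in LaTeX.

Ratio r(k) = (k + 4)**2/(k + 5)**2.
Gosper form: A/B · C(k+1)/C(k) with A=k**2 + 8*k + 16, B=k**2 + 10*k + 25, C=1.
Key eq: (k**2 + 8*k + 16)·f(k+1) = (k**2 + 8*k + 16)·f(k) + (1).
From deg A=2, deg B=2, deg C=0: d=0.
Put f(k) = c0: A·f(k+1) − B(k−1)·f(k) − C = -1; need -1 = 0 — inconsistent ⇒ no f, not summable.

not Gosper-summable; s_k does not exist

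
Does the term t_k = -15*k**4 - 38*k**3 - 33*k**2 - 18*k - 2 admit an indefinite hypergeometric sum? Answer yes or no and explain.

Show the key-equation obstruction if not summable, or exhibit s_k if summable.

Yes. s_k = k*(-3*k**4 - 2*k**3 + 3*k**2 - 2*k + 2).

The ratio is (15*k**4 + 98*k**3 + 237*k**2 + 258*k + 106)/(15*k**4 + 38*k**3 + 33*k**2 + 18*k + 2).
Gosper form: A/B · C(k+1)/C(k) with A=1, B=1, C=k**4 + 38*k**3/15 + 11*k**2/5 + 6*k/5 + 2/15.
Need (1)·f(k+1) − (1)·f(k) = k**4 + 38*k**3/15 + 11*k**2/5 + 6*k/5 + 2/15.
d = 5 from the (0,0,4) case.
Match coefficients ⇒ f(k) = k*(3*k**4 + 2*k**3 - 3*k**2 + 2*k - 2)/15.
Get s_k = R·t_k = k*(-3*k**4 - 2*k**3 + 3*k**2 - 2*k + 2) with R(k) = B(k−1)f(k)/C(k) = k*(3*k**4 + 2*k**3 - 3*k**2 + 2*k - 2)/(15*k**4 + 38*k**3 + 33*k**2 + 18*k + 2).
Check: Δs_k = -15*k**4 - 38*k**3 - 33*k**2 - 18*k - 2. ✓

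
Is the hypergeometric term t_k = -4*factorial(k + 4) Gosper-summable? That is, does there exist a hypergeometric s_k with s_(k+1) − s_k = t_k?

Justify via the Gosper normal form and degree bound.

The ratio is k + 5.
Gosper form: A/B · C(k+1)/C(k) with A=k + 5, B=1, C=1.
Solve (k + 5)·f(k+1) − (1)·f(k) = 1.
deg f ≤ -1 (via 1,0,0).
d = -1 < 0 ⇒ no nonzero polynomial f; not summable.

No — negative degree bound, so no certificate f.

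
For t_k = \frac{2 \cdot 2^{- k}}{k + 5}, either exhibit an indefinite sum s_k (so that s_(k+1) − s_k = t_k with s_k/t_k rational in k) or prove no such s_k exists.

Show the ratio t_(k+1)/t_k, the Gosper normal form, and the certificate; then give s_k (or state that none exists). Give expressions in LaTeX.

t_(k+1)/t_k = (k + 5)/(2*(k + 6)).
Factor: A=k/2 + 5/2; B=k + 6; C=1.
Need (k/2 + 5/2)·f(k+1) − (k + 5)·f(k) = 1.
d = -1 from the (1,1,0) case.
deg f ≤ -1 is impossible — no certificate.

none — t_k is not Gosper-summable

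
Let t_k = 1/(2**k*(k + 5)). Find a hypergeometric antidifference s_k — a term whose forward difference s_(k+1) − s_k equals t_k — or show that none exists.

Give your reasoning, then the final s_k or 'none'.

no hypergeometric antidifference exists

Ratio r(k) = (k + 5)/(2*(k + 6)).
Gosper form: A/B · C(k+1)/C(k) with A=k/2 + 5/2, B=k + 6, C=1.
Set up (k/2 + 5/2)·f(k+1) − (k + 5)·f(k) − (1) = 0.
From deg A=1, deg B=1, deg C=0: d=-1.
deg f ≤ -1 is impossible — no certificate.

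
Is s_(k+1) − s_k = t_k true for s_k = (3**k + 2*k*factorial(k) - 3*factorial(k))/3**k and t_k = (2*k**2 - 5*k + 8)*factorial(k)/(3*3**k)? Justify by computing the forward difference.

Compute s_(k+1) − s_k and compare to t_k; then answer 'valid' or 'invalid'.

s_(k+1) = (3*3**k + 2*k**2*factorial(k) + k*factorial(k) - factorial(k))/(3*3**k)
s_(k+1) − s_k = (2*k**2 - 5*k + 8)*factorial(k)/(3*3**k)
(s_(k+1) − s_k) − t_k = 0

Valid — Δs_k = t_k.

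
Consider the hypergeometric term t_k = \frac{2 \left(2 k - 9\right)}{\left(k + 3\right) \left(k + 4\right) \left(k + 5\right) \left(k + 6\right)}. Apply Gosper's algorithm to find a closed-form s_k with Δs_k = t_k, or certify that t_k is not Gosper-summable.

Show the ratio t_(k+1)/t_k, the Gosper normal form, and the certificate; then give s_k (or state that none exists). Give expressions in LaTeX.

Compute t_(k+1)/t_k: get (k + 3)*(2*k - 7)/((k + 7)*(2*k - 9)).
Normal form (A,B,C) = (k + 3, k + 7, k - 9/2).
Solve (k + 3)·f(k+1) − (k + 6)·f(k) = k - 9/2.
From deg A=1, deg B=1, deg C=1: d=3.
Match coefficients ⇒ f(k) = -k*(k**2 + 12*k + 77)/60.
R(k) = B(k−1)·f(k)/C(k) = -k*(k + 6)*(k**2 + 12*k + 77)/(30*(2*k - 9)); s_k = R·t_k = k*(-k**2 - 12*k - 77)/(15*(k + 3)*(k + 4)*(k + 5)).
s_(k+1) − s_k = 2*(2*k - 9)/(k**4 + 18*k**3 + 119*k**2 + 342*k + 360) = t_k.

s_k = \frac{k \left(- k^{2} - 12 k - 77\right)}{15 \left(k + 3\right) \left(k + 4\right) \left(k + 5\right)}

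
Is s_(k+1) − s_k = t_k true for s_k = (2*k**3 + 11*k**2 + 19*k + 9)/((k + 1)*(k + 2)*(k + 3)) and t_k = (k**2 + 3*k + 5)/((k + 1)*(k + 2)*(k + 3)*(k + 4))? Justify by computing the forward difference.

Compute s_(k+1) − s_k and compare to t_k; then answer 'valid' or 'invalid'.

s_(k+1) = (19*k + 2*(k + 1)**3 + 11*(k + 1)**2 + 28)/((k + 2)*(k + 3)*(k + 4))
s_(k+1) − s_k = (k**2 + 3*k + 5)/(k**4 + 10*k**3 + 35*k**2 + 50*k + 24)
(s_(k+1) − s_k) − t_k = 0

Valid: the claim telescopes to t_k.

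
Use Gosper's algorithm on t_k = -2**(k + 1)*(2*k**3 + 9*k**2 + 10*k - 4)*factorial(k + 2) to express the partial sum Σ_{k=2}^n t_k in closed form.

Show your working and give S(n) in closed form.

S(n) = -4*2**n*n**2*factorial(n + 3) - 8*2**n*n*factorial(n + 3) + 4*2**n*factorial(n + 3) + 384

Step 1: r(k) = 2*(2*k**4 + 21*k**3 + 79*k**2 + 119*k + 51)/(2*k**3 + 9*k**2 + 10*k - 4).
Take A(k)=2*k + 6, B(k)=1, C(k)=k**3 + 9*k**2/2 + 5*k - 2.
Need (2*k + 6)·f(k+1) − (1)·f(k) = k**3 + 9*k**2/2 + 5*k - 2.
From deg A=1, deg B=0, deg C=3: d=2.
Coefficient equations give f(k) = (k**2 - 2)/2.
Then R = B(k−1)f/C = (k**2 - 2)/(2*k**3 + 9*k**2 + 10*k - 4), so s_k = R(k)·t_k = -2**(k + 1)*(k**2 - 2)*factorial(k + 2).
Δs = -2**(k + 1)*(2*k**3 + 9*k**2 + 10*k - 4)*factorial(k + 2), as required.
Telescope: S(n) = s_(n+1) − s_(2) = -2**(n + 2)*(n**2 + 2*n - 1)*factorial(n + 3) − (-384) = -4*2**n*n**2*factorial(n + 3) - 8*2**n*n*factorial(n + 3) + 4*2**n*factorial(n + 3) + 384.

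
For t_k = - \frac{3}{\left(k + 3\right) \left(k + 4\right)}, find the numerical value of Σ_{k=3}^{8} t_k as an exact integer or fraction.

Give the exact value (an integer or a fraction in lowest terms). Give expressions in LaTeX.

Compute t_(k+1)/t_k: get (k + 3)/(k + 5).
Normal form (A,B,C) = (k + 3, k + 5, 1).
Solve (k + 3)·f(k+1) − (k + 4)·f(k) = 1.
deg f ≤ 1 (via 1,1,0).
Solve for f: f(k) = k/3 (degree 1 ≤ 1).
Get s_k = R·t_k = -k/(k + 3) with R(k) = B(k−1)f(k)/C(k) = k*(k + 4)/3.
Verify: -3/(k**2 + 7*k + 12) matches t_k.
Σ_(k=3)^(8) t_k = s_(9) − s_(3) = -3/4 − (-1/2) = -1/4.

Σ = -1/4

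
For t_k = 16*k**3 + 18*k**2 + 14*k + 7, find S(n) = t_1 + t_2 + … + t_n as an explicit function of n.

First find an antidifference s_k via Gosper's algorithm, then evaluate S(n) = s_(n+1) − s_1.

S(n) = n*(4*n**3 + 14*n**2 + 20*n + 17)

Step 1: r(k) = (16*k**3 + 66*k**2 + 98*k + 55)/(16*k**3 + 18*k**2 + 14*k + 7).
Gosper form: A/B · C(k+1)/C(k) with A=1, B=1, C=k**3 + 9*k**2/8 + 7*k/8 + 7/16.
Set up (1)·f(k+1) − (1)·f(k) − (k**3 + 9*k**2/8 + 7*k/8 + 7/16) = 0.
Degrees (0,0,3) ⇒ d ≤ 4.
A polynomial solution: f(k) = k*(4*k**3 - 2*k**2 + 2*k + 3)/16.
Certificate R = B(k−1)f/C = k*(4*k**3 - 2*k**2 + 2*k + 3)/(16*k**3 + 18*k**2 + 14*k + 7) gives s_k = k*(4*k**3 - 2*k**2 + 2*k + 3).
Verify: 16*k**3 + 18*k**2 + 14*k + 7 matches t_k.
s_(n+1) = 4*n**4 + 14*n**3 + 20*n**2 + 17*n + 7 and s_(1) = 7, so S(n) = n*(4*n**3 + 14*n**2 + 20*n + 17).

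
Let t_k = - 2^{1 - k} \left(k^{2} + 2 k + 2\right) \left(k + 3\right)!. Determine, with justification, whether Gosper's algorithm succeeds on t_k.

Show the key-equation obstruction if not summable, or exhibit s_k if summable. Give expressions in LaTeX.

Yes. s_k = - 2^{2 - k} \left(k - 1\right) \left(k + 3\right)!.

Step 1: r(k) = (k + 4)*(2*k + (k + 1)**2 + 4)/(2*(k**2 + 2*k + 2)).
Take A(k)=k/2 + 2, B(k)=1, C(k)=k**2 + 2*k + 2.
Solve (k/2 + 2)·f(k+1) − (1)·f(k) = k**2 + 2*k + 2.
deg f ≤ 1 (via 1,0,2).
Coefficient equations give f(k) = 2*(k - 1).
Certificate R = B(k−1)f/C = 2*(k - 1)/(k**2 + 2*k + 2) gives s_k = -2**(2 - k)*(k - 1)*factorial(k + 3).
Δs = -2**(1 - k)*(k**2 + 2*k + 2)*factorial(k + 3), as required.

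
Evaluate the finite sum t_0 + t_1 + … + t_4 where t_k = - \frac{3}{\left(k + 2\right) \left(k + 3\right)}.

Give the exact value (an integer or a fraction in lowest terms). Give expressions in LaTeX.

The ratio is (k + 2)/(k + 4).
Gosper form: A/B · C(k+1)/C(k) with A=k + 2, B=k + 4, C=1.
Set up (k + 2)·f(k+1) − (k + 3)·f(k) − (1) = 0.
From deg A=1, deg B=1, deg C=0: d=1.
Solving with deg f ≤ 1: f(k) = k/2.
So s_k = (B(k−1)f/C)·t_k = (k*(k + 3)/2)·t_k = -3*k/(2*k + 4).
Δs = -3/(k**2 + 5*k + 6), as required.
Σ_(k=0)^(4) t_k = s_(5) − s_(0) = -15/14 − (0) = -15/14.

Σ = -15/14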